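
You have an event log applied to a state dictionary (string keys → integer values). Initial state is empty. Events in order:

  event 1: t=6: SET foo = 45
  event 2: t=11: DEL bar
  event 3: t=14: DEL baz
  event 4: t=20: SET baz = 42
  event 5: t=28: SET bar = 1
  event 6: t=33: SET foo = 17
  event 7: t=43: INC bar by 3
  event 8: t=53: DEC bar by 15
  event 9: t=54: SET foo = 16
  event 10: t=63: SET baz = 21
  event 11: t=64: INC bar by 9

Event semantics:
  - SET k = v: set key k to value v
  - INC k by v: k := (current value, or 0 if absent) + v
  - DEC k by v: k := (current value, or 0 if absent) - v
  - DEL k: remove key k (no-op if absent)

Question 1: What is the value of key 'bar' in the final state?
Answer: -2

Derivation:
Track key 'bar' through all 11 events:
  event 1 (t=6: SET foo = 45): bar unchanged
  event 2 (t=11: DEL bar): bar (absent) -> (absent)
  event 3 (t=14: DEL baz): bar unchanged
  event 4 (t=20: SET baz = 42): bar unchanged
  event 5 (t=28: SET bar = 1): bar (absent) -> 1
  event 6 (t=33: SET foo = 17): bar unchanged
  event 7 (t=43: INC bar by 3): bar 1 -> 4
  event 8 (t=53: DEC bar by 15): bar 4 -> -11
  event 9 (t=54: SET foo = 16): bar unchanged
  event 10 (t=63: SET baz = 21): bar unchanged
  event 11 (t=64: INC bar by 9): bar -11 -> -2
Final: bar = -2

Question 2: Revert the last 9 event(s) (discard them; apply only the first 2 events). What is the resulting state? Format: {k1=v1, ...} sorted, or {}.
Answer: {foo=45}

Derivation:
Keep first 2 events (discard last 9):
  after event 1 (t=6: SET foo = 45): {foo=45}
  after event 2 (t=11: DEL bar): {foo=45}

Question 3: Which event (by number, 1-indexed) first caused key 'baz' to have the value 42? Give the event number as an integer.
Looking for first event where baz becomes 42:
  event 4: baz (absent) -> 42  <-- first match

Answer: 4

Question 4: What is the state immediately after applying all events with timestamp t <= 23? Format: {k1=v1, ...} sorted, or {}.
Apply events with t <= 23 (4 events):
  after event 1 (t=6: SET foo = 45): {foo=45}
  after event 2 (t=11: DEL bar): {foo=45}
  after event 3 (t=14: DEL baz): {foo=45}
  after event 4 (t=20: SET baz = 42): {baz=42, foo=45}

Answer: {baz=42, foo=45}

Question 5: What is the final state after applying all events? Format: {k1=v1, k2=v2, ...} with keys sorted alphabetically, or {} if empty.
Answer: {bar=-2, baz=21, foo=16}

Derivation:
  after event 1 (t=6: SET foo = 45): {foo=45}
  after event 2 (t=11: DEL bar): {foo=45}
  after event 3 (t=14: DEL baz): {foo=45}
  after event 4 (t=20: SET baz = 42): {baz=42, foo=45}
  after event 5 (t=28: SET bar = 1): {bar=1, baz=42, foo=45}
  after event 6 (t=33: SET foo = 17): {bar=1, baz=42, foo=17}
  after event 7 (t=43: INC bar by 3): {bar=4, baz=42, foo=17}
  after event 8 (t=53: DEC bar by 15): {bar=-11, baz=42, foo=17}
  after event 9 (t=54: SET foo = 16): {bar=-11, baz=42, foo=16}
  after event 10 (t=63: SET baz = 21): {bar=-11, baz=21, foo=16}
  after event 11 (t=64: INC bar by 9): {bar=-2, baz=21, foo=16}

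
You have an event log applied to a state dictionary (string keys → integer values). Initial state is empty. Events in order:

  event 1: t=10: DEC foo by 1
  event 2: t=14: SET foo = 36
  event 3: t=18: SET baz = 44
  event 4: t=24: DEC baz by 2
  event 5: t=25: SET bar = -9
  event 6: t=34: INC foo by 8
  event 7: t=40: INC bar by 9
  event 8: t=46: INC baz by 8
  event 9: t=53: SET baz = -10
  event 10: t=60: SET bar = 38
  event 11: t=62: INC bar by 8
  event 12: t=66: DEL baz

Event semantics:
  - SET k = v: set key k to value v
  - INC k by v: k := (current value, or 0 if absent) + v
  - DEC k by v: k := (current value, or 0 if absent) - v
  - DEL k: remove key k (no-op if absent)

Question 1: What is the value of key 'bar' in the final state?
Track key 'bar' through all 12 events:
  event 1 (t=10: DEC foo by 1): bar unchanged
  event 2 (t=14: SET foo = 36): bar unchanged
  event 3 (t=18: SET baz = 44): bar unchanged
  event 4 (t=24: DEC baz by 2): bar unchanged
  event 5 (t=25: SET bar = -9): bar (absent) -> -9
  event 6 (t=34: INC foo by 8): bar unchanged
  event 7 (t=40: INC bar by 9): bar -9 -> 0
  event 8 (t=46: INC baz by 8): bar unchanged
  event 9 (t=53: SET baz = -10): bar unchanged
  event 10 (t=60: SET bar = 38): bar 0 -> 38
  event 11 (t=62: INC bar by 8): bar 38 -> 46
  event 12 (t=66: DEL baz): bar unchanged
Final: bar = 46

Answer: 46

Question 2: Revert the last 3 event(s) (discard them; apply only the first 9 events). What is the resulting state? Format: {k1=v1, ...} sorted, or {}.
Keep first 9 events (discard last 3):
  after event 1 (t=10: DEC foo by 1): {foo=-1}
  after event 2 (t=14: SET foo = 36): {foo=36}
  after event 3 (t=18: SET baz = 44): {baz=44, foo=36}
  after event 4 (t=24: DEC baz by 2): {baz=42, foo=36}
  after event 5 (t=25: SET bar = -9): {bar=-9, baz=42, foo=36}
  after event 6 (t=34: INC foo by 8): {bar=-9, baz=42, foo=44}
  after event 7 (t=40: INC bar by 9): {bar=0, baz=42, foo=44}
  after event 8 (t=46: INC baz by 8): {bar=0, baz=50, foo=44}
  after event 9 (t=53: SET baz = -10): {bar=0, baz=-10, foo=44}

Answer: {bar=0, baz=-10, foo=44}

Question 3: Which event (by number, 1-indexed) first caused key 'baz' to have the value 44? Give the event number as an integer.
Looking for first event where baz becomes 44:
  event 3: baz (absent) -> 44  <-- first match

Answer: 3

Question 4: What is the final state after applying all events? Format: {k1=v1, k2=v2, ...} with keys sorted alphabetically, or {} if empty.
Answer: {bar=46, foo=44}

Derivation:
  after event 1 (t=10: DEC foo by 1): {foo=-1}
  after event 2 (t=14: SET foo = 36): {foo=36}
  after event 3 (t=18: SET baz = 44): {baz=44, foo=36}
  after event 4 (t=24: DEC baz by 2): {baz=42, foo=36}
  after event 5 (t=25: SET bar = -9): {bar=-9, baz=42, foo=36}
  after event 6 (t=34: INC foo by 8): {bar=-9, baz=42, foo=44}
  after event 7 (t=40: INC bar by 9): {bar=0, baz=42, foo=44}
  after event 8 (t=46: INC baz by 8): {bar=0, baz=50, foo=44}
  after event 9 (t=53: SET baz = -10): {bar=0, baz=-10, foo=44}
  after event 10 (t=60: SET bar = 38): {bar=38, baz=-10, foo=44}
  after event 11 (t=62: INC bar by 8): {bar=46, baz=-10, foo=44}
  after event 12 (t=66: DEL baz): {bar=46, foo=44}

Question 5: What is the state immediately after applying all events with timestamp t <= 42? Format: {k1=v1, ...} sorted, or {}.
Answer: {bar=0, baz=42, foo=44}

Derivation:
Apply events with t <= 42 (7 events):
  after event 1 (t=10: DEC foo by 1): {foo=-1}
  after event 2 (t=14: SET foo = 36): {foo=36}
  after event 3 (t=18: SET baz = 44): {baz=44, foo=36}
  after event 4 (t=24: DEC baz by 2): {baz=42, foo=36}
  after event 5 (t=25: SET bar = -9): {bar=-9, baz=42, foo=36}
  after event 6 (t=34: INC foo by 8): {bar=-9, baz=42, foo=44}
  after event 7 (t=40: INC bar by 9): {bar=0, baz=42, foo=44}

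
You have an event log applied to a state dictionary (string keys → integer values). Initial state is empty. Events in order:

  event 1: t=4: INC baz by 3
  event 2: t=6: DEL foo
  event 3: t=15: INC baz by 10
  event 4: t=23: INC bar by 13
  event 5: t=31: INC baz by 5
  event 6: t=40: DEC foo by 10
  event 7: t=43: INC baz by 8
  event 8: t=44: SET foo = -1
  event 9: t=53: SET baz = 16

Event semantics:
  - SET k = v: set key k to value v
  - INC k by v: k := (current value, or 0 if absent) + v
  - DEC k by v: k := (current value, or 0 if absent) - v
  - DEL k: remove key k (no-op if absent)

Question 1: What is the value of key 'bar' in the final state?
Answer: 13

Derivation:
Track key 'bar' through all 9 events:
  event 1 (t=4: INC baz by 3): bar unchanged
  event 2 (t=6: DEL foo): bar unchanged
  event 3 (t=15: INC baz by 10): bar unchanged
  event 4 (t=23: INC bar by 13): bar (absent) -> 13
  event 5 (t=31: INC baz by 5): bar unchanged
  event 6 (t=40: DEC foo by 10): bar unchanged
  event 7 (t=43: INC baz by 8): bar unchanged
  event 8 (t=44: SET foo = -1): bar unchanged
  event 9 (t=53: SET baz = 16): bar unchanged
Final: bar = 13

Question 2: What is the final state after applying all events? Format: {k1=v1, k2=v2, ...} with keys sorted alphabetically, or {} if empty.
  after event 1 (t=4: INC baz by 3): {baz=3}
  after event 2 (t=6: DEL foo): {baz=3}
  after event 3 (t=15: INC baz by 10): {baz=13}
  after event 4 (t=23: INC bar by 13): {bar=13, baz=13}
  after event 5 (t=31: INC baz by 5): {bar=13, baz=18}
  after event 6 (t=40: DEC foo by 10): {bar=13, baz=18, foo=-10}
  after event 7 (t=43: INC baz by 8): {bar=13, baz=26, foo=-10}
  after event 8 (t=44: SET foo = -1): {bar=13, baz=26, foo=-1}
  after event 9 (t=53: SET baz = 16): {bar=13, baz=16, foo=-1}

Answer: {bar=13, baz=16, foo=-1}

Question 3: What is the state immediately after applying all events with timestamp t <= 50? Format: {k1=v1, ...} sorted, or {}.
Answer: {bar=13, baz=26, foo=-1}

Derivation:
Apply events with t <= 50 (8 events):
  after event 1 (t=4: INC baz by 3): {baz=3}
  after event 2 (t=6: DEL foo): {baz=3}
  after event 3 (t=15: INC baz by 10): {baz=13}
  after event 4 (t=23: INC bar by 13): {bar=13, baz=13}
  after event 5 (t=31: INC baz by 5): {bar=13, baz=18}
  after event 6 (t=40: DEC foo by 10): {bar=13, baz=18, foo=-10}
  after event 7 (t=43: INC baz by 8): {bar=13, baz=26, foo=-10}
  after event 8 (t=44: SET foo = -1): {bar=13, baz=26, foo=-1}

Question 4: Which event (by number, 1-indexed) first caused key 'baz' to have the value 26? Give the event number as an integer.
Answer: 7

Derivation:
Looking for first event where baz becomes 26:
  event 1: baz = 3
  event 2: baz = 3
  event 3: baz = 13
  event 4: baz = 13
  event 5: baz = 18
  event 6: baz = 18
  event 7: baz 18 -> 26  <-- first match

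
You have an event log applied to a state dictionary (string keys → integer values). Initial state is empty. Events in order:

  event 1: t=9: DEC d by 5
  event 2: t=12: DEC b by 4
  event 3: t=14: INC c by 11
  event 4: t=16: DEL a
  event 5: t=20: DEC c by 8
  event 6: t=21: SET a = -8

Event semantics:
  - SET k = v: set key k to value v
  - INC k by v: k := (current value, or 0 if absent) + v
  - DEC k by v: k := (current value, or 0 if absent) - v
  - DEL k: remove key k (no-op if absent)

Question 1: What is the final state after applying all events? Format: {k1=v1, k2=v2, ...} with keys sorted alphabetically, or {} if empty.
Answer: {a=-8, b=-4, c=3, d=-5}

Derivation:
  after event 1 (t=9: DEC d by 5): {d=-5}
  after event 2 (t=12: DEC b by 4): {b=-4, d=-5}
  after event 3 (t=14: INC c by 11): {b=-4, c=11, d=-5}
  after event 4 (t=16: DEL a): {b=-4, c=11, d=-5}
  after event 5 (t=20: DEC c by 8): {b=-4, c=3, d=-5}
  after event 6 (t=21: SET a = -8): {a=-8, b=-4, c=3, d=-5}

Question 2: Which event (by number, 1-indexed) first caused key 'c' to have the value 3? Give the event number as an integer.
Looking for first event where c becomes 3:
  event 3: c = 11
  event 4: c = 11
  event 5: c 11 -> 3  <-- first match

Answer: 5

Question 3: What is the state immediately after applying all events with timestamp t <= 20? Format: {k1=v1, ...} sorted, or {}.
Answer: {b=-4, c=3, d=-5}

Derivation:
Apply events with t <= 20 (5 events):
  after event 1 (t=9: DEC d by 5): {d=-5}
  after event 2 (t=12: DEC b by 4): {b=-4, d=-5}
  after event 3 (t=14: INC c by 11): {b=-4, c=11, d=-5}
  after event 4 (t=16: DEL a): {b=-4, c=11, d=-5}
  after event 5 (t=20: DEC c by 8): {b=-4, c=3, d=-5}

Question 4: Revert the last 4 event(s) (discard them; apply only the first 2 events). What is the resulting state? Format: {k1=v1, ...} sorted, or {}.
Answer: {b=-4, d=-5}

Derivation:
Keep first 2 events (discard last 4):
  after event 1 (t=9: DEC d by 5): {d=-5}
  after event 2 (t=12: DEC b by 4): {b=-4, d=-5}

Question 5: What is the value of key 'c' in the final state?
Answer: 3

Derivation:
Track key 'c' through all 6 events:
  event 1 (t=9: DEC d by 5): c unchanged
  event 2 (t=12: DEC b by 4): c unchanged
  event 3 (t=14: INC c by 11): c (absent) -> 11
  event 4 (t=16: DEL a): c unchanged
  event 5 (t=20: DEC c by 8): c 11 -> 3
  event 6 (t=21: SET a = -8): c unchanged
Final: c = 3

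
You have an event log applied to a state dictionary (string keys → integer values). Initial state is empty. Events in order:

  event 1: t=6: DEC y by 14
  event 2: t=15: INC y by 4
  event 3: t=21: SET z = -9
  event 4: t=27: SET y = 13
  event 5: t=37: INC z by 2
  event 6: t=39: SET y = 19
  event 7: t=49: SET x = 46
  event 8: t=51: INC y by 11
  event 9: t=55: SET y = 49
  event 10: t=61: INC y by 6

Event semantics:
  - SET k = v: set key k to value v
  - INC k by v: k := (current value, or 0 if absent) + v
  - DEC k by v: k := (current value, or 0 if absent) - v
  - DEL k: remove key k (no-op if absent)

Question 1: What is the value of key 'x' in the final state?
Track key 'x' through all 10 events:
  event 1 (t=6: DEC y by 14): x unchanged
  event 2 (t=15: INC y by 4): x unchanged
  event 3 (t=21: SET z = -9): x unchanged
  event 4 (t=27: SET y = 13): x unchanged
  event 5 (t=37: INC z by 2): x unchanged
  event 6 (t=39: SET y = 19): x unchanged
  event 7 (t=49: SET x = 46): x (absent) -> 46
  event 8 (t=51: INC y by 11): x unchanged
  event 9 (t=55: SET y = 49): x unchanged
  event 10 (t=61: INC y by 6): x unchanged
Final: x = 46

Answer: 46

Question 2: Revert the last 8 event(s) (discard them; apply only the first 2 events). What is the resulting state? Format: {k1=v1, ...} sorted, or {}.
Keep first 2 events (discard last 8):
  after event 1 (t=6: DEC y by 14): {y=-14}
  after event 2 (t=15: INC y by 4): {y=-10}

Answer: {y=-10}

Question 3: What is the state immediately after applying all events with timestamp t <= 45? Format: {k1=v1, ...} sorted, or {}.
Apply events with t <= 45 (6 events):
  after event 1 (t=6: DEC y by 14): {y=-14}
  after event 2 (t=15: INC y by 4): {y=-10}
  after event 3 (t=21: SET z = -9): {y=-10, z=-9}
  after event 4 (t=27: SET y = 13): {y=13, z=-9}
  after event 5 (t=37: INC z by 2): {y=13, z=-7}
  after event 6 (t=39: SET y = 19): {y=19, z=-7}

Answer: {y=19, z=-7}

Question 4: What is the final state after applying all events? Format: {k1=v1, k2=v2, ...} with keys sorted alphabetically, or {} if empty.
Answer: {x=46, y=55, z=-7}

Derivation:
  after event 1 (t=6: DEC y by 14): {y=-14}
  after event 2 (t=15: INC y by 4): {y=-10}
  after event 3 (t=21: SET z = -9): {y=-10, z=-9}
  after event 4 (t=27: SET y = 13): {y=13, z=-9}
  after event 5 (t=37: INC z by 2): {y=13, z=-7}
  after event 6 (t=39: SET y = 19): {y=19, z=-7}
  after event 7 (t=49: SET x = 46): {x=46, y=19, z=-7}
  after event 8 (t=51: INC y by 11): {x=46, y=30, z=-7}
  after event 9 (t=55: SET y = 49): {x=46, y=49, z=-7}
  after event 10 (t=61: INC y by 6): {x=46, y=55, z=-7}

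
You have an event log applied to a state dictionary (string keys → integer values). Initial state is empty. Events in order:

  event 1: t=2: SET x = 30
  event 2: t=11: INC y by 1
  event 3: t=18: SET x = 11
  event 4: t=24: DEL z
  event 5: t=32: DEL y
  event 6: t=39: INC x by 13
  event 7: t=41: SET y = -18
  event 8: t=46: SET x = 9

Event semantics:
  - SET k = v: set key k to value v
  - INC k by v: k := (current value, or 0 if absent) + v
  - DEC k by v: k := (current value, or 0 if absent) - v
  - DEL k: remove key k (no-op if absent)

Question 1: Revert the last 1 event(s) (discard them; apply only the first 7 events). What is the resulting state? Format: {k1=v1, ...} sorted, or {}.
Answer: {x=24, y=-18}

Derivation:
Keep first 7 events (discard last 1):
  after event 1 (t=2: SET x = 30): {x=30}
  after event 2 (t=11: INC y by 1): {x=30, y=1}
  after event 3 (t=18: SET x = 11): {x=11, y=1}
  after event 4 (t=24: DEL z): {x=11, y=1}
  after event 5 (t=32: DEL y): {x=11}
  after event 6 (t=39: INC x by 13): {x=24}
  after event 7 (t=41: SET y = -18): {x=24, y=-18}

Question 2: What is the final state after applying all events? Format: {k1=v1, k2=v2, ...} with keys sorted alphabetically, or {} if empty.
  after event 1 (t=2: SET x = 30): {x=30}
  after event 2 (t=11: INC y by 1): {x=30, y=1}
  after event 3 (t=18: SET x = 11): {x=11, y=1}
  after event 4 (t=24: DEL z): {x=11, y=1}
  after event 5 (t=32: DEL y): {x=11}
  after event 6 (t=39: INC x by 13): {x=24}
  after event 7 (t=41: SET y = -18): {x=24, y=-18}
  after event 8 (t=46: SET x = 9): {x=9, y=-18}

Answer: {x=9, y=-18}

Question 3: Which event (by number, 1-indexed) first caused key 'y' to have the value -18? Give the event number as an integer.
Answer: 7

Derivation:
Looking for first event where y becomes -18:
  event 2: y = 1
  event 3: y = 1
  event 4: y = 1
  event 5: y = (absent)
  event 7: y (absent) -> -18  <-- first match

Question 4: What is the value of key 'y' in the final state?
Track key 'y' through all 8 events:
  event 1 (t=2: SET x = 30): y unchanged
  event 2 (t=11: INC y by 1): y (absent) -> 1
  event 3 (t=18: SET x = 11): y unchanged
  event 4 (t=24: DEL z): y unchanged
  event 5 (t=32: DEL y): y 1 -> (absent)
  event 6 (t=39: INC x by 13): y unchanged
  event 7 (t=41: SET y = -18): y (absent) -> -18
  event 8 (t=46: SET x = 9): y unchanged
Final: y = -18

Answer: -18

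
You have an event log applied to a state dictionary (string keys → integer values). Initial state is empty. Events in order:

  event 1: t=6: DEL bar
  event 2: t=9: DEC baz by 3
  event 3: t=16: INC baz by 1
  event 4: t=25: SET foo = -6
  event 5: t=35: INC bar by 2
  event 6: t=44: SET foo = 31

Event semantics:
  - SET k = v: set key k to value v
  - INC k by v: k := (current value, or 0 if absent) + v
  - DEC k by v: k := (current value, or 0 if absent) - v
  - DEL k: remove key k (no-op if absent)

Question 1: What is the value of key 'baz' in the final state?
Track key 'baz' through all 6 events:
  event 1 (t=6: DEL bar): baz unchanged
  event 2 (t=9: DEC baz by 3): baz (absent) -> -3
  event 3 (t=16: INC baz by 1): baz -3 -> -2
  event 4 (t=25: SET foo = -6): baz unchanged
  event 5 (t=35: INC bar by 2): baz unchanged
  event 6 (t=44: SET foo = 31): baz unchanged
Final: baz = -2

Answer: -2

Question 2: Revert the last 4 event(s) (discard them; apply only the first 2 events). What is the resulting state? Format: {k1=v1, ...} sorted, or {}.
Answer: {baz=-3}

Derivation:
Keep first 2 events (discard last 4):
  after event 1 (t=6: DEL bar): {}
  after event 2 (t=9: DEC baz by 3): {baz=-3}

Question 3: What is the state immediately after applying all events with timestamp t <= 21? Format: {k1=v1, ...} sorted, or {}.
Answer: {baz=-2}

Derivation:
Apply events with t <= 21 (3 events):
  after event 1 (t=6: DEL bar): {}
  after event 2 (t=9: DEC baz by 3): {baz=-3}
  after event 3 (t=16: INC baz by 1): {baz=-2}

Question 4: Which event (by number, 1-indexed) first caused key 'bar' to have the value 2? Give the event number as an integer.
Looking for first event where bar becomes 2:
  event 5: bar (absent) -> 2  <-- first match

Answer: 5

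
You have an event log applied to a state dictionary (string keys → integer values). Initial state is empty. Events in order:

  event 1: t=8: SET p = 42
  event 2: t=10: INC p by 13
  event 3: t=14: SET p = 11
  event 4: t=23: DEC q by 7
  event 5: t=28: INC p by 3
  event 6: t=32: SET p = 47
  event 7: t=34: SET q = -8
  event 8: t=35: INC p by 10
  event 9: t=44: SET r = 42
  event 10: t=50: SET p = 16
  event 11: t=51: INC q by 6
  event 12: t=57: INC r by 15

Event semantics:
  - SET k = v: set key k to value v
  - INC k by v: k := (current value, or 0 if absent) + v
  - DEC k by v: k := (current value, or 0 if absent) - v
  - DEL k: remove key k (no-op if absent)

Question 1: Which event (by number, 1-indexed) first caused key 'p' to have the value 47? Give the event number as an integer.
Answer: 6

Derivation:
Looking for first event where p becomes 47:
  event 1: p = 42
  event 2: p = 55
  event 3: p = 11
  event 4: p = 11
  event 5: p = 14
  event 6: p 14 -> 47  <-- first match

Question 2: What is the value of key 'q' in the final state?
Track key 'q' through all 12 events:
  event 1 (t=8: SET p = 42): q unchanged
  event 2 (t=10: INC p by 13): q unchanged
  event 3 (t=14: SET p = 11): q unchanged
  event 4 (t=23: DEC q by 7): q (absent) -> -7
  event 5 (t=28: INC p by 3): q unchanged
  event 6 (t=32: SET p = 47): q unchanged
  event 7 (t=34: SET q = -8): q -7 -> -8
  event 8 (t=35: INC p by 10): q unchanged
  event 9 (t=44: SET r = 42): q unchanged
  event 10 (t=50: SET p = 16): q unchanged
  event 11 (t=51: INC q by 6): q -8 -> -2
  event 12 (t=57: INC r by 15): q unchanged
Final: q = -2

Answer: -2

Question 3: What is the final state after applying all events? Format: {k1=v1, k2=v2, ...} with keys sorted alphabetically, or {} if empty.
  after event 1 (t=8: SET p = 42): {p=42}
  after event 2 (t=10: INC p by 13): {p=55}
  after event 3 (t=14: SET p = 11): {p=11}
  after event 4 (t=23: DEC q by 7): {p=11, q=-7}
  after event 5 (t=28: INC p by 3): {p=14, q=-7}
  after event 6 (t=32: SET p = 47): {p=47, q=-7}
  after event 7 (t=34: SET q = -8): {p=47, q=-8}
  after event 8 (t=35: INC p by 10): {p=57, q=-8}
  after event 9 (t=44: SET r = 42): {p=57, q=-8, r=42}
  after event 10 (t=50: SET p = 16): {p=16, q=-8, r=42}
  after event 11 (t=51: INC q by 6): {p=16, q=-2, r=42}
  after event 12 (t=57: INC r by 15): {p=16, q=-2, r=57}

Answer: {p=16, q=-2, r=57}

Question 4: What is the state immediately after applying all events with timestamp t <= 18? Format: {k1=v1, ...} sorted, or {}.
Answer: {p=11}

Derivation:
Apply events with t <= 18 (3 events):
  after event 1 (t=8: SET p = 42): {p=42}
  after event 2 (t=10: INC p by 13): {p=55}
  after event 3 (t=14: SET p = 11): {p=11}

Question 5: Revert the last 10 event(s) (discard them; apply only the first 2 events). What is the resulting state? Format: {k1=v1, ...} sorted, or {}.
Keep first 2 events (discard last 10):
  after event 1 (t=8: SET p = 42): {p=42}
  after event 2 (t=10: INC p by 13): {p=55}

Answer: {p=55}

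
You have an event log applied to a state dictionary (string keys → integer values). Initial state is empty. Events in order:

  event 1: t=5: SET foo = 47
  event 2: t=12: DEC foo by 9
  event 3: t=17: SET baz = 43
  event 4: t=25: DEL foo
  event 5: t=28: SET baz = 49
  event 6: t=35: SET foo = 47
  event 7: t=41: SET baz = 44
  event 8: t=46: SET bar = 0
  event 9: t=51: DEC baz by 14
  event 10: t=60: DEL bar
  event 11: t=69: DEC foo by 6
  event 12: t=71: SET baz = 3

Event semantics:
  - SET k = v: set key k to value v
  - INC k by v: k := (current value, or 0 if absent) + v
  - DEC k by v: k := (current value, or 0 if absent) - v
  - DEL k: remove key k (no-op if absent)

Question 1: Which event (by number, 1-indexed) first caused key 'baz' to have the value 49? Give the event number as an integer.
Looking for first event where baz becomes 49:
  event 3: baz = 43
  event 4: baz = 43
  event 5: baz 43 -> 49  <-- first match

Answer: 5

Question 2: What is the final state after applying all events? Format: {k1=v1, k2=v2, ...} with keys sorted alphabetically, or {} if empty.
Answer: {baz=3, foo=41}

Derivation:
  after event 1 (t=5: SET foo = 47): {foo=47}
  after event 2 (t=12: DEC foo by 9): {foo=38}
  after event 3 (t=17: SET baz = 43): {baz=43, foo=38}
  after event 4 (t=25: DEL foo): {baz=43}
  after event 5 (t=28: SET baz = 49): {baz=49}
  after event 6 (t=35: SET foo = 47): {baz=49, foo=47}
  after event 7 (t=41: SET baz = 44): {baz=44, foo=47}
  after event 8 (t=46: SET bar = 0): {bar=0, baz=44, foo=47}
  after event 9 (t=51: DEC baz by 14): {bar=0, baz=30, foo=47}
  after event 10 (t=60: DEL bar): {baz=30, foo=47}
  after event 11 (t=69: DEC foo by 6): {baz=30, foo=41}
  after event 12 (t=71: SET baz = 3): {baz=3, foo=41}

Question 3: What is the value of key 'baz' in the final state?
Track key 'baz' through all 12 events:
  event 1 (t=5: SET foo = 47): baz unchanged
  event 2 (t=12: DEC foo by 9): baz unchanged
  event 3 (t=17: SET baz = 43): baz (absent) -> 43
  event 4 (t=25: DEL foo): baz unchanged
  event 5 (t=28: SET baz = 49): baz 43 -> 49
  event 6 (t=35: SET foo = 47): baz unchanged
  event 7 (t=41: SET baz = 44): baz 49 -> 44
  event 8 (t=46: SET bar = 0): baz unchanged
  event 9 (t=51: DEC baz by 14): baz 44 -> 30
  event 10 (t=60: DEL bar): baz unchanged
  event 11 (t=69: DEC foo by 6): baz unchanged
  event 12 (t=71: SET baz = 3): baz 30 -> 3
Final: baz = 3

Answer: 3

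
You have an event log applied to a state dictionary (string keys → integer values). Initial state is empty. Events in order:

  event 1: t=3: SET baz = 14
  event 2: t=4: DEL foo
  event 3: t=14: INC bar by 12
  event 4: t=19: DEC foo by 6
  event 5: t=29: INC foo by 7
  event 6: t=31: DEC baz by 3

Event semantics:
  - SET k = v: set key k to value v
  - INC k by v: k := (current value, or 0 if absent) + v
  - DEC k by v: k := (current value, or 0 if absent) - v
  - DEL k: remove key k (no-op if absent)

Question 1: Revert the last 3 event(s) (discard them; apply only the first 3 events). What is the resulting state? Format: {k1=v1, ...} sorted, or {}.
Answer: {bar=12, baz=14}

Derivation:
Keep first 3 events (discard last 3):
  after event 1 (t=3: SET baz = 14): {baz=14}
  after event 2 (t=4: DEL foo): {baz=14}
  after event 3 (t=14: INC bar by 12): {bar=12, baz=14}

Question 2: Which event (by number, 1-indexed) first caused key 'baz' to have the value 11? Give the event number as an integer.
Answer: 6

Derivation:
Looking for first event where baz becomes 11:
  event 1: baz = 14
  event 2: baz = 14
  event 3: baz = 14
  event 4: baz = 14
  event 5: baz = 14
  event 6: baz 14 -> 11  <-- first match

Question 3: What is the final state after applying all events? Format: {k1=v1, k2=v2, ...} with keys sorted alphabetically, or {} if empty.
  after event 1 (t=3: SET baz = 14): {baz=14}
  after event 2 (t=4: DEL foo): {baz=14}
  after event 3 (t=14: INC bar by 12): {bar=12, baz=14}
  after event 4 (t=19: DEC foo by 6): {bar=12, baz=14, foo=-6}
  after event 5 (t=29: INC foo by 7): {bar=12, baz=14, foo=1}
  after event 6 (t=31: DEC baz by 3): {bar=12, baz=11, foo=1}

Answer: {bar=12, baz=11, foo=1}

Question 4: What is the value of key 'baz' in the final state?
Track key 'baz' through all 6 events:
  event 1 (t=3: SET baz = 14): baz (absent) -> 14
  event 2 (t=4: DEL foo): baz unchanged
  event 3 (t=14: INC bar by 12): baz unchanged
  event 4 (t=19: DEC foo by 6): baz unchanged
  event 5 (t=29: INC foo by 7): baz unchanged
  event 6 (t=31: DEC baz by 3): baz 14 -> 11
Final: baz = 11

Answer: 11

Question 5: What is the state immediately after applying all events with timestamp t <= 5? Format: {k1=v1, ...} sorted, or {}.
Apply events with t <= 5 (2 events):
  after event 1 (t=3: SET baz = 14): {baz=14}
  after event 2 (t=4: DEL foo): {baz=14}

Answer: {baz=14}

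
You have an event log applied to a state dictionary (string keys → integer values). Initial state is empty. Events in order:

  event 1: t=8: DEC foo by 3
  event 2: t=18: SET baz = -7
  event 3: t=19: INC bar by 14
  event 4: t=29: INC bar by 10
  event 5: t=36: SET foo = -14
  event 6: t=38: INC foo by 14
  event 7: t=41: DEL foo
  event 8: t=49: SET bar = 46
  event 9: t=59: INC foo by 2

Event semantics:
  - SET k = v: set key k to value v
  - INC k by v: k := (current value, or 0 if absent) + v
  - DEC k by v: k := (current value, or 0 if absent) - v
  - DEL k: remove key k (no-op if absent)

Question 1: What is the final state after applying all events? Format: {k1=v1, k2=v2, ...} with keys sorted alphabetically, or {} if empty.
  after event 1 (t=8: DEC foo by 3): {foo=-3}
  after event 2 (t=18: SET baz = -7): {baz=-7, foo=-3}
  after event 3 (t=19: INC bar by 14): {bar=14, baz=-7, foo=-3}
  after event 4 (t=29: INC bar by 10): {bar=24, baz=-7, foo=-3}
  after event 5 (t=36: SET foo = -14): {bar=24, baz=-7, foo=-14}
  after event 6 (t=38: INC foo by 14): {bar=24, baz=-7, foo=0}
  after event 7 (t=41: DEL foo): {bar=24, baz=-7}
  after event 8 (t=49: SET bar = 46): {bar=46, baz=-7}
  after event 9 (t=59: INC foo by 2): {bar=46, baz=-7, foo=2}

Answer: {bar=46, baz=-7, foo=2}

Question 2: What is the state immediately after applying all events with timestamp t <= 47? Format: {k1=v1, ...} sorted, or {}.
Answer: {bar=24, baz=-7}

Derivation:
Apply events with t <= 47 (7 events):
  after event 1 (t=8: DEC foo by 3): {foo=-3}
  after event 2 (t=18: SET baz = -7): {baz=-7, foo=-3}
  after event 3 (t=19: INC bar by 14): {bar=14, baz=-7, foo=-3}
  after event 4 (t=29: INC bar by 10): {bar=24, baz=-7, foo=-3}
  after event 5 (t=36: SET foo = -14): {bar=24, baz=-7, foo=-14}
  after event 6 (t=38: INC foo by 14): {bar=24, baz=-7, foo=0}
  after event 7 (t=41: DEL foo): {bar=24, baz=-7}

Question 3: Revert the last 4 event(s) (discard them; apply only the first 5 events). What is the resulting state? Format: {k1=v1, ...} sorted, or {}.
Answer: {bar=24, baz=-7, foo=-14}

Derivation:
Keep first 5 events (discard last 4):
  after event 1 (t=8: DEC foo by 3): {foo=-3}
  after event 2 (t=18: SET baz = -7): {baz=-7, foo=-3}
  after event 3 (t=19: INC bar by 14): {bar=14, baz=-7, foo=-3}
  after event 4 (t=29: INC bar by 10): {bar=24, baz=-7, foo=-3}
  after event 5 (t=36: SET foo = -14): {bar=24, baz=-7, foo=-14}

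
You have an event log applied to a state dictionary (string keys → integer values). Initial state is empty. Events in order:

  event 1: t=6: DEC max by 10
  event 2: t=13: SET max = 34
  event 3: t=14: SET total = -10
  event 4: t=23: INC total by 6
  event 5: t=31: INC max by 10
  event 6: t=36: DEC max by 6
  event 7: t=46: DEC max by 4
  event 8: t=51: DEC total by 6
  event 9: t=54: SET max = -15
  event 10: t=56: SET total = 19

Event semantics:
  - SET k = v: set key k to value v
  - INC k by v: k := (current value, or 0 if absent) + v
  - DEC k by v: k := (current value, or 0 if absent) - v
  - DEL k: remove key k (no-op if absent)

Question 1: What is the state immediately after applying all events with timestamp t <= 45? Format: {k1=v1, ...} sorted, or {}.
Apply events with t <= 45 (6 events):
  after event 1 (t=6: DEC max by 10): {max=-10}
  after event 2 (t=13: SET max = 34): {max=34}
  after event 3 (t=14: SET total = -10): {max=34, total=-10}
  after event 4 (t=23: INC total by 6): {max=34, total=-4}
  after event 5 (t=31: INC max by 10): {max=44, total=-4}
  after event 6 (t=36: DEC max by 6): {max=38, total=-4}

Answer: {max=38, total=-4}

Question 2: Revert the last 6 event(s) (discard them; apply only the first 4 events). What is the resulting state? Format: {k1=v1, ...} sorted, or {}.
Answer: {max=34, total=-4}

Derivation:
Keep first 4 events (discard last 6):
  after event 1 (t=6: DEC max by 10): {max=-10}
  after event 2 (t=13: SET max = 34): {max=34}
  after event 3 (t=14: SET total = -10): {max=34, total=-10}
  after event 4 (t=23: INC total by 6): {max=34, total=-4}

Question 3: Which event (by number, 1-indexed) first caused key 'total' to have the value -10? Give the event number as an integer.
Looking for first event where total becomes -10:
  event 3: total (absent) -> -10  <-- first match

Answer: 3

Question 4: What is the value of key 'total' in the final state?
Answer: 19

Derivation:
Track key 'total' through all 10 events:
  event 1 (t=6: DEC max by 10): total unchanged
  event 2 (t=13: SET max = 34): total unchanged
  event 3 (t=14: SET total = -10): total (absent) -> -10
  event 4 (t=23: INC total by 6): total -10 -> -4
  event 5 (t=31: INC max by 10): total unchanged
  event 6 (t=36: DEC max by 6): total unchanged
  event 7 (t=46: DEC max by 4): total unchanged
  event 8 (t=51: DEC total by 6): total -4 -> -10
  event 9 (t=54: SET max = -15): total unchanged
  event 10 (t=56: SET total = 19): total -10 -> 19
Final: total = 19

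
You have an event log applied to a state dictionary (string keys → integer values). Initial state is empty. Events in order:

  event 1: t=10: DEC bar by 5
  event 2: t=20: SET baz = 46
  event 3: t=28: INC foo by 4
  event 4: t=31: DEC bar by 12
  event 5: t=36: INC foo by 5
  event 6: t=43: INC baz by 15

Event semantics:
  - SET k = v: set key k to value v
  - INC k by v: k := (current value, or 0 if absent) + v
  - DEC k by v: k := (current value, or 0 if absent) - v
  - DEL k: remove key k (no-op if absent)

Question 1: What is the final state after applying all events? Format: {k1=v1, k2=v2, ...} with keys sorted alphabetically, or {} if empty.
  after event 1 (t=10: DEC bar by 5): {bar=-5}
  after event 2 (t=20: SET baz = 46): {bar=-5, baz=46}
  after event 3 (t=28: INC foo by 4): {bar=-5, baz=46, foo=4}
  after event 4 (t=31: DEC bar by 12): {bar=-17, baz=46, foo=4}
  after event 5 (t=36: INC foo by 5): {bar=-17, baz=46, foo=9}
  after event 6 (t=43: INC baz by 15): {bar=-17, baz=61, foo=9}

Answer: {bar=-17, baz=61, foo=9}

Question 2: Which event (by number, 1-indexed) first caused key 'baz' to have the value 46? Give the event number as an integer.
Answer: 2

Derivation:
Looking for first event where baz becomes 46:
  event 2: baz (absent) -> 46  <-- first match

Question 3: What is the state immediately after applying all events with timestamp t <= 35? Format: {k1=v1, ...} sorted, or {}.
Apply events with t <= 35 (4 events):
  after event 1 (t=10: DEC bar by 5): {bar=-5}
  after event 2 (t=20: SET baz = 46): {bar=-5, baz=46}
  after event 3 (t=28: INC foo by 4): {bar=-5, baz=46, foo=4}
  after event 4 (t=31: DEC bar by 12): {bar=-17, baz=46, foo=4}

Answer: {bar=-17, baz=46, foo=4}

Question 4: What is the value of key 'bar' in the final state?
Track key 'bar' through all 6 events:
  event 1 (t=10: DEC bar by 5): bar (absent) -> -5
  event 2 (t=20: SET baz = 46): bar unchanged
  event 3 (t=28: INC foo by 4): bar unchanged
  event 4 (t=31: DEC bar by 12): bar -5 -> -17
  event 5 (t=36: INC foo by 5): bar unchanged
  event 6 (t=43: INC baz by 15): bar unchanged
Final: bar = -17

Answer: -17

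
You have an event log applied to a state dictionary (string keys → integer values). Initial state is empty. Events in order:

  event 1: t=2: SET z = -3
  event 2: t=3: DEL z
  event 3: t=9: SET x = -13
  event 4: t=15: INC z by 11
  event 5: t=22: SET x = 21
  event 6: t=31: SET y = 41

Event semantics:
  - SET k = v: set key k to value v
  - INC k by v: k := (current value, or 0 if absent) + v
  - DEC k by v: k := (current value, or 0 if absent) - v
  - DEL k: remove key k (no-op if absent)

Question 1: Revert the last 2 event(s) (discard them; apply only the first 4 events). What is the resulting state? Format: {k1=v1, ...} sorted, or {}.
Answer: {x=-13, z=11}

Derivation:
Keep first 4 events (discard last 2):
  after event 1 (t=2: SET z = -3): {z=-3}
  after event 2 (t=3: DEL z): {}
  after event 3 (t=9: SET x = -13): {x=-13}
  after event 4 (t=15: INC z by 11): {x=-13, z=11}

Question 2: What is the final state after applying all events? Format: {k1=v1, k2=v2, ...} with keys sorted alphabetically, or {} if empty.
  after event 1 (t=2: SET z = -3): {z=-3}
  after event 2 (t=3: DEL z): {}
  after event 3 (t=9: SET x = -13): {x=-13}
  after event 4 (t=15: INC z by 11): {x=-13, z=11}
  after event 5 (t=22: SET x = 21): {x=21, z=11}
  after event 6 (t=31: SET y = 41): {x=21, y=41, z=11}

Answer: {x=21, y=41, z=11}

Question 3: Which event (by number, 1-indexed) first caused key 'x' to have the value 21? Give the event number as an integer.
Answer: 5

Derivation:
Looking for first event where x becomes 21:
  event 3: x = -13
  event 4: x = -13
  event 5: x -13 -> 21  <-- first match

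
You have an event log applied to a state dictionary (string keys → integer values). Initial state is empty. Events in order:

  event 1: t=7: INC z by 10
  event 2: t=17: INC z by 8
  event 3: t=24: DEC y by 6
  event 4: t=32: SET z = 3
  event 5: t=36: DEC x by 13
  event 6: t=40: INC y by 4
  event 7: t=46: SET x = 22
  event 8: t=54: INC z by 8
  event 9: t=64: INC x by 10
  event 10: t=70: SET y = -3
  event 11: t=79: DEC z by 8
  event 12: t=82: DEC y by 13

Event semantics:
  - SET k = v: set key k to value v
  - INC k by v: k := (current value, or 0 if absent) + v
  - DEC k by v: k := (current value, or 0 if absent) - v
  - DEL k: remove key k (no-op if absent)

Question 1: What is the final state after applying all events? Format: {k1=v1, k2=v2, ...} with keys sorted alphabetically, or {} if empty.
  after event 1 (t=7: INC z by 10): {z=10}
  after event 2 (t=17: INC z by 8): {z=18}
  after event 3 (t=24: DEC y by 6): {y=-6, z=18}
  after event 4 (t=32: SET z = 3): {y=-6, z=3}
  after event 5 (t=36: DEC x by 13): {x=-13, y=-6, z=3}
  after event 6 (t=40: INC y by 4): {x=-13, y=-2, z=3}
  after event 7 (t=46: SET x = 22): {x=22, y=-2, z=3}
  after event 8 (t=54: INC z by 8): {x=22, y=-2, z=11}
  after event 9 (t=64: INC x by 10): {x=32, y=-2, z=11}
  after event 10 (t=70: SET y = -3): {x=32, y=-3, z=11}
  after event 11 (t=79: DEC z by 8): {x=32, y=-3, z=3}
  after event 12 (t=82: DEC y by 13): {x=32, y=-16, z=3}

Answer: {x=32, y=-16, z=3}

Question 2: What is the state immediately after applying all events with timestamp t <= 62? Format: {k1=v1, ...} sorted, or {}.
Answer: {x=22, y=-2, z=11}

Derivation:
Apply events with t <= 62 (8 events):
  after event 1 (t=7: INC z by 10): {z=10}
  after event 2 (t=17: INC z by 8): {z=18}
  after event 3 (t=24: DEC y by 6): {y=-6, z=18}
  after event 4 (t=32: SET z = 3): {y=-6, z=3}
  after event 5 (t=36: DEC x by 13): {x=-13, y=-6, z=3}
  after event 6 (t=40: INC y by 4): {x=-13, y=-2, z=3}
  after event 7 (t=46: SET x = 22): {x=22, y=-2, z=3}
  after event 8 (t=54: INC z by 8): {x=22, y=-2, z=11}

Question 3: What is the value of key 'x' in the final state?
Answer: 32

Derivation:
Track key 'x' through all 12 events:
  event 1 (t=7: INC z by 10): x unchanged
  event 2 (t=17: INC z by 8): x unchanged
  event 3 (t=24: DEC y by 6): x unchanged
  event 4 (t=32: SET z = 3): x unchanged
  event 5 (t=36: DEC x by 13): x (absent) -> -13
  event 6 (t=40: INC y by 4): x unchanged
  event 7 (t=46: SET x = 22): x -13 -> 22
  event 8 (t=54: INC z by 8): x unchanged
  event 9 (t=64: INC x by 10): x 22 -> 32
  event 10 (t=70: SET y = -3): x unchanged
  event 11 (t=79: DEC z by 8): x unchanged
  event 12 (t=82: DEC y by 13): x unchanged
Final: x = 32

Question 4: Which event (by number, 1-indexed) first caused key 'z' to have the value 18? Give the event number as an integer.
Looking for first event where z becomes 18:
  event 1: z = 10
  event 2: z 10 -> 18  <-- first match

Answer: 2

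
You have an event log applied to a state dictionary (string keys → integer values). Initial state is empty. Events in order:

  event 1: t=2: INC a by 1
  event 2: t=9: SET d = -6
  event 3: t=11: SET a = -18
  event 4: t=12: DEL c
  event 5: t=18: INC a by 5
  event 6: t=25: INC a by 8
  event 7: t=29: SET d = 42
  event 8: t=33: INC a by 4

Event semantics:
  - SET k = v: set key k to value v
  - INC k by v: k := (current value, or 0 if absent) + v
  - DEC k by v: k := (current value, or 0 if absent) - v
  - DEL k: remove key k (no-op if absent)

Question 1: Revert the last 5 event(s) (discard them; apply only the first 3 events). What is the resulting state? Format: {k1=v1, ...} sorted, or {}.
Keep first 3 events (discard last 5):
  after event 1 (t=2: INC a by 1): {a=1}
  after event 2 (t=9: SET d = -6): {a=1, d=-6}
  after event 3 (t=11: SET a = -18): {a=-18, d=-6}

Answer: {a=-18, d=-6}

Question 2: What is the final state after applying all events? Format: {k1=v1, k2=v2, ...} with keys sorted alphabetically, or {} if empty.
Answer: {a=-1, d=42}

Derivation:
  after event 1 (t=2: INC a by 1): {a=1}
  after event 2 (t=9: SET d = -6): {a=1, d=-6}
  after event 3 (t=11: SET a = -18): {a=-18, d=-6}
  after event 4 (t=12: DEL c): {a=-18, d=-6}
  after event 5 (t=18: INC a by 5): {a=-13, d=-6}
  after event 6 (t=25: INC a by 8): {a=-5, d=-6}
  after event 7 (t=29: SET d = 42): {a=-5, d=42}
  after event 8 (t=33: INC a by 4): {a=-1, d=42}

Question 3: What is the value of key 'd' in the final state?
Answer: 42

Derivation:
Track key 'd' through all 8 events:
  event 1 (t=2: INC a by 1): d unchanged
  event 2 (t=9: SET d = -6): d (absent) -> -6
  event 3 (t=11: SET a = -18): d unchanged
  event 4 (t=12: DEL c): d unchanged
  event 5 (t=18: INC a by 5): d unchanged
  event 6 (t=25: INC a by 8): d unchanged
  event 7 (t=29: SET d = 42): d -6 -> 42
  event 8 (t=33: INC a by 4): d unchanged
Final: d = 42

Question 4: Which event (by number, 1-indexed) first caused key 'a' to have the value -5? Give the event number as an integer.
Looking for first event where a becomes -5:
  event 1: a = 1
  event 2: a = 1
  event 3: a = -18
  event 4: a = -18
  event 5: a = -13
  event 6: a -13 -> -5  <-- first match

Answer: 6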